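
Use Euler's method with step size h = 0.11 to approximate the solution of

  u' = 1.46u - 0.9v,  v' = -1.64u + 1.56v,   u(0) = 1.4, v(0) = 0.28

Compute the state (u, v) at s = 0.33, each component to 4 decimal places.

Euler on (u,v): u_{n+1} = u_n + h·u', v_{n+1} = v_n + h·v'.
0.000000: (1.400000, 0.280000); f=(1.792000, -1.859200) → (1.597120, 0.075488)
0.110000: (1.597120, 0.075488); f=(2.263856, -2.501516) → (1.846144, -0.199679)
0.220000: (1.846144, -0.199679); f=(2.875081, -3.339175) → (2.162403, -0.566988)
(u(0.33), v(0.33)) ≈ (2.1624, -0.5670)

2.1624, -0.5670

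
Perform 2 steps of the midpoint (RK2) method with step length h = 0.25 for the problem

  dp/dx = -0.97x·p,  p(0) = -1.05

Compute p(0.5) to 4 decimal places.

-0.9284

Midpoint: k1 = f(x_n, p_n); k2 = f(x_n + h/2, p_n + (h/2)·k1); p_{n+1} = p_n + h·k2.
x=0.000000, p=-1.050000:
  k1 = f(0.000000, -1.050000) = 0.000000
  k2 = f(0.125000, -1.050000) = 0.127312
  p ← -1.050000 + 0.25·0.127312 = -1.018172
x=0.250000, p=-1.018172:
  k1 = f(0.250000, -1.018172) = 0.246907
  k2 = f(0.375000, -0.987309) = 0.359133
  p ← -1.018172 + 0.25·0.359133 = -0.928389
p(0.5) ≈ -0.9284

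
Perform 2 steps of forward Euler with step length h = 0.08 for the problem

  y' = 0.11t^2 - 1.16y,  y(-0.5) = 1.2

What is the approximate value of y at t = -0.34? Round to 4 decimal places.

0.9912

Euler: y_{n+1} = y_n + h·f(t_n, y_n).
t=-0.500000, y=1.200000: f=-1.364500 → y ← 1.200000 + 0.08·(-1.364500) = 1.090840
t=-0.420000, y=1.090840: f=-1.245970 → y ← 1.090840 + 0.08·(-1.245970) = 0.991162
y(-0.34) ≈ 0.9912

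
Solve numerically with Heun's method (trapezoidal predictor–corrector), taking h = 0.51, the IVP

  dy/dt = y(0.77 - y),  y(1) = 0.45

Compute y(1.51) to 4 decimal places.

Heun: k1 = f(t_n, y_n); k2 = f(t_n + h, y_n + h·k1); y_{n+1} = y_n + (h/2)·(k1 + k2).
t=1.000000, y=0.450000:
  k1 = f(1.000000, 0.450000) = 0.144000
  k2 = f(1.510000, 0.523440) = 0.129059
  y ← 0.450000 + (0.51/2)·(0.144000 + 0.129059) = 0.519630
y(1.51) ≈ 0.5196

0.5196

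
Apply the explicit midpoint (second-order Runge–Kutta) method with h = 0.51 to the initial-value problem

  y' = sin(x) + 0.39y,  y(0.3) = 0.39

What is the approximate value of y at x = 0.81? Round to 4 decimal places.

Midpoint: k1 = f(x_n, y_n); k2 = f(x_n + h/2, y_n + (h/2)·k1); y_{n+1} = y_n + h·k2.
x=0.300000, y=0.390000:
  k1 = f(0.300000, 0.390000) = 0.447620
  k2 = f(0.555000, 0.504143) = 0.723559
  y ← 0.390000 + 0.51·0.723559 = 0.759015
y(0.81) ≈ 0.7590

0.7590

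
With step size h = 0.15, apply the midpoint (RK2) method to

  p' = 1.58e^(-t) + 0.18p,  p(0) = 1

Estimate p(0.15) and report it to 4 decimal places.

Midpoint: k1 = f(t_n, p_n); k2 = f(t_n + h/2, p_n + (h/2)·k1); p_{n+1} = p_n + h·k2.
t=0.000000, p=1.000000:
  k1 = f(0.000000, 1.000000) = 1.760000
  k2 = f(0.075000, 1.132000) = 1.669595
  p ← 1.000000 + 0.15·1.669595 = 1.250439
p(0.15) ≈ 1.2504

1.2504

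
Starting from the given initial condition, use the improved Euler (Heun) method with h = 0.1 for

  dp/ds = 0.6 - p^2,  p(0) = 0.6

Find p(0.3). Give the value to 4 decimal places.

0.6599

Heun: k1 = f(s_n, p_n); k2 = f(s_n + h, p_n + h·k1); p_{n+1} = p_n + (h/2)·(k1 + k2).
s=0.000000, p=0.600000:
  k1 = f(0.000000, 0.600000) = 0.240000
  k2 = f(0.100000, 0.624000) = 0.210624
  p ← 0.600000 + (0.1/2)·(0.240000 + 0.210624) = 0.622531
s=0.100000, p=0.622531:
  k1 = f(0.100000, 0.622531) = 0.212455
  k2 = f(0.200000, 0.643777) = 0.185552
  p ← 0.622531 + (0.1/2)·(0.212455 + 0.185552) = 0.642432
s=0.200000, p=0.642432:
  k1 = f(0.200000, 0.642432) = 0.187282
  k2 = f(0.300000, 0.661160) = 0.162868
  p ← 0.642432 + (0.1/2)·(0.187282 + 0.162868) = 0.659939
p(0.3) ≈ 0.6599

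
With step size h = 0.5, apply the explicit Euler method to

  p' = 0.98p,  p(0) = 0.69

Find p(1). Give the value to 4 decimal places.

1.5319

Euler: p_{n+1} = p_n + h·f(x_n, p_n).
x=0.000000, p=0.690000: f=0.676200 → p ← 0.690000 + 0.5·0.676200 = 1.028100
x=0.500000, p=1.028100: f=1.007538 → p ← 1.028100 + 0.5·1.007538 = 1.531869
p(1) ≈ 1.5319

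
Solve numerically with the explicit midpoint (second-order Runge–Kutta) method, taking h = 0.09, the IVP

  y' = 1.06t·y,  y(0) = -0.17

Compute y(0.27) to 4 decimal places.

-0.1767

Midpoint: k1 = f(t_n, y_n); k2 = f(t_n + h/2, y_n + (h/2)·k1); y_{n+1} = y_n + h·k2.
t=0.000000, y=-0.170000:
  k1 = f(0.000000, -0.170000) = 0.000000
  k2 = f(0.045000, -0.170000) = -0.008109
  y ← -0.170000 + 0.09·(-0.008109) = -0.170730
t=0.090000, y=-0.170730:
  k1 = f(0.090000, -0.170730) = -0.016288
  k2 = f(0.135000, -0.171463) = -0.024536
  y ← -0.170730 + 0.09·(-0.024536) = -0.172938
t=0.180000, y=-0.172938:
  k1 = f(0.180000, -0.172938) = -0.032997
  k2 = f(0.225000, -0.174423) = -0.041600
  y ← -0.172938 + 0.09·(-0.041600) = -0.176682
y(0.27) ≈ -0.1767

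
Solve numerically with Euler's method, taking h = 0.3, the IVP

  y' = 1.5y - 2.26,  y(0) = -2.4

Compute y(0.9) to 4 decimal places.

Euler: y_{n+1} = y_n + h·f(t_n, y_n).
t=0.000000, y=-2.400000: f=-5.860000 → y ← -2.400000 + 0.3·(-5.860000) = -4.158000
t=0.300000, y=-4.158000: f=-8.497000 → y ← -4.158000 + 0.3·(-8.497000) = -6.707100
t=0.600000, y=-6.707100: f=-12.320650 → y ← -6.707100 + 0.3·(-12.320650) = -10.403295
y(0.9) ≈ -10.4033

-10.4033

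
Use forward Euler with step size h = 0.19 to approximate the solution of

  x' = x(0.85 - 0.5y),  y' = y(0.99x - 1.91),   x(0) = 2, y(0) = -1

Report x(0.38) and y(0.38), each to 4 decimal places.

3.1608, -1.1246

Euler on (x,y): x_{n+1} = x_n + h·x', y_{n+1} = y_n + h·y'.
0.000000: (2.000000, -1.000000); f=(2.700000, -0.070000) → (2.513000, -1.013300)
0.190000: (2.513000, -1.013300); f=(3.409261, -0.585556) → (3.160760, -1.124556)
(x(0.38), y(0.38)) ≈ (3.1608, -1.1246)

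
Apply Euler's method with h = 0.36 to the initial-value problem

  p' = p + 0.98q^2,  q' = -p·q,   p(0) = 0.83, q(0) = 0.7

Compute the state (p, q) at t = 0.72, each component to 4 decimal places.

Euler on (p,q): p_{n+1} = p_n + h·p', q_{n+1} = q_n + h·q'.
0.000000: (0.830000, 0.700000); f=(1.310200, -0.581000) → (1.301672, 0.490840)
0.360000: (1.301672, 0.490840); f=(1.537777, -0.638913) → (1.855272, 0.260831)
(p(0.72), q(0.72)) ≈ (1.8553, 0.2608)

1.8553, 0.2608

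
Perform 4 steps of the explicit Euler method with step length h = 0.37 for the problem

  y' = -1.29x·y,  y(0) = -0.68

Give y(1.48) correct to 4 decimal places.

Euler: y_{n+1} = y_n + h·f(x_n, y_n).
x=0.000000, y=-0.680000: f=0.000000 → y ← -0.680000 + 0.37·0.000000 = -0.680000
x=0.370000, y=-0.680000: f=0.324564 → y ← -0.680000 + 0.37·0.324564 = -0.559911
x=0.740000, y=-0.559911: f=0.534491 → y ← -0.559911 + 0.37·0.534491 = -0.362150
x=1.110000, y=-0.362150: f=0.518562 → y ← -0.362150 + 0.37·0.518562 = -0.170282
y(1.48) ≈ -0.1703

-0.1703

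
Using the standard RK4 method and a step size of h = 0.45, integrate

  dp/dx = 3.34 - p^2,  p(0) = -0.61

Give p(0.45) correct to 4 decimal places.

RK4: k1 = f(x_n, p_n); k2 = f(x_n + h/2, p_n + (h/2)·k1); k3 = f(x_n + h/2, p_n + (h/2)·k2); k4 = f(x_n + h, p_n + h·k3); p_{n+1} = p_n + (h/6)·(k1 + 2k2 + 2k3 + k4).
x=0.000000, p=-0.610000:
  k1 = f(0.000000, -0.610000) = 2.967900
  k2 = f(0.225000, 0.057777) = 3.336662
  k3 = f(0.225000, 0.140749) = 3.320190
  k4 = f(0.450000, 0.884085) = 2.558393
  p ← -0.610000 + (0.45/6)·(k1 + 2k2 + 2k3 + k4) = 0.803000
p(0.45) ≈ 0.8030

0.8030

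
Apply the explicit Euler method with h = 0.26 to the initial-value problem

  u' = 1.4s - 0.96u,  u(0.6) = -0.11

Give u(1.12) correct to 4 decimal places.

0.4150

Euler: u_{n+1} = u_n + h·f(s_n, u_n).
s=0.600000, u=-0.110000: f=0.945600 → u ← -0.110000 + 0.26·0.945600 = 0.135856
s=0.860000, u=0.135856: f=1.073578 → u ← 0.135856 + 0.26·1.073578 = 0.414986
u(1.12) ≈ 0.4150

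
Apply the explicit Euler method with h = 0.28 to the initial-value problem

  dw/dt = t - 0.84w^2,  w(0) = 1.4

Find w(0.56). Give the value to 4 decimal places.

0.8100

Euler: w_{n+1} = w_n + h·f(t_n, w_n).
t=0.000000, w=1.400000: f=-1.646400 → w ← 1.400000 + 0.28·(-1.646400) = 0.939008
t=0.280000, w=0.939008: f=-0.460658 → w ← 0.939008 + 0.28·(-0.460658) = 0.810024
w(0.56) ≈ 0.8100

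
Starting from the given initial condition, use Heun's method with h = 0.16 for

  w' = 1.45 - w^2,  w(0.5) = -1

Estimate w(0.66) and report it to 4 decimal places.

-0.9169

Heun: k1 = f(t_n, w_n); k2 = f(t_n + h, w_n + h·k1); w_{n+1} = w_n + (h/2)·(k1 + k2).
t=0.500000, w=-1.000000:
  k1 = f(0.500000, -1.000000) = 0.450000
  k2 = f(0.660000, -0.928000) = 0.588816
  w ← -1.000000 + (0.16/2)·(0.450000 + 0.588816) = -0.916895
w(0.66) ≈ -0.9169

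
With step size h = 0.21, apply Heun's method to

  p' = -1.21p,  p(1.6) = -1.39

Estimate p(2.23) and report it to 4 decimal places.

-0.6550

Heun: k1 = f(t_n, p_n); k2 = f(t_n + h, p_n + h·k1); p_{n+1} = p_n + (h/2)·(k1 + k2).
t=1.600000, p=-1.390000:
  k1 = f(1.600000, -1.390000) = 1.681900
  k2 = f(1.810000, -1.036801) = 1.254529
  p ← -1.390000 + (0.21/2)·(1.681900 + 1.254529) = -1.081675
t=1.810000, p=-1.081675:
  k1 = f(1.810000, -1.081675) = 1.308827
  k2 = f(2.020000, -0.806821) = 0.976254
  p ← -1.081675 + (0.21/2)·(1.308827 + 0.976254) = -0.841741
t=2.020000, p=-0.841741:
  k1 = f(2.020000, -0.841741) = 1.018507
  k2 = f(2.230000, -0.627855) = 0.759705
  p ← -0.841741 + (0.21/2)·(1.018507 + 0.759705) = -0.655029
p(2.23) ≈ -0.6550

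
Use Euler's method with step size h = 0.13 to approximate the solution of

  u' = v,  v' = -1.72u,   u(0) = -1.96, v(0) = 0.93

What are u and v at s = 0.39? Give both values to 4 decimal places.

-1.4299, 2.1509

Euler on (u,v): u_{n+1} = u_n + h·u', v_{n+1} = v_n + h·v'.
0.000000: (-1.960000, 0.930000); f=(0.930000, 3.371200) → (-1.839100, 1.368256)
0.130000: (-1.839100, 1.368256); f=(1.368256, 3.163252) → (-1.661227, 1.779479)
0.260000: (-1.661227, 1.779479); f=(1.779479, 2.857310) → (-1.429894, 2.150929)
(u(0.39), v(0.39)) ≈ (-1.4299, 2.1509)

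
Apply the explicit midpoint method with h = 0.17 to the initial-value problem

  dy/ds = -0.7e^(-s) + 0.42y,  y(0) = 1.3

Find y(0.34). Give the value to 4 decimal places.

Midpoint: k1 = f(s_n, y_n); k2 = f(s_n + h/2, y_n + (h/2)·k1); y_{n+1} = y_n + h·k2.
s=0.000000, y=1.300000:
  k1 = f(0.000000, 1.300000) = -0.154000
  k2 = f(0.085000, 1.286910) = -0.102456
  y ← 1.300000 + 0.17·(-0.102456) = 1.282582
s=0.170000, y=1.282582:
  k1 = f(0.170000, 1.282582) = -0.051881
  k2 = f(0.255000, 1.278173) = -0.005609
  y ← 1.282582 + 0.17·(-0.005609) = 1.281629
y(0.34) ≈ 1.2816

1.2816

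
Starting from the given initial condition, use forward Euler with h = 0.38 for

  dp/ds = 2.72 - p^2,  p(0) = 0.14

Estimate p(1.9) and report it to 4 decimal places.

1.6487

Euler: p_{n+1} = p_n + h·f(s_n, p_n).
s=0.000000, p=0.140000: f=2.700400 → p ← 0.140000 + 0.38·2.700400 = 1.166152
s=0.380000, p=1.166152: f=1.360090 → p ← 1.166152 + 0.38·1.360090 = 1.682986
s=0.760000, p=1.682986: f=-0.112442 → p ← 1.682986 + 0.38·(-0.112442) = 1.640258
s=1.140000, p=1.640258: f=0.029553 → p ← 1.640258 + 0.38·0.029553 = 1.651488
s=1.520000, p=1.651488: f=-0.007414 → p ← 1.651488 + 0.38·(-0.007414) = 1.648671
p(1.9) ≈ 1.6487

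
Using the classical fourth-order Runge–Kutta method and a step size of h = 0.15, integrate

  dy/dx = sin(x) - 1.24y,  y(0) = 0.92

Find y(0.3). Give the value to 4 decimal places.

RK4: k1 = f(x_n, y_n); k2 = f(x_n + h/2, y_n + (h/2)·k1); k3 = f(x_n + h/2, y_n + (h/2)·k2); k4 = f(x_n + h, y_n + h·k3); y_{n+1} = y_n + (h/6)·(k1 + 2k2 + 2k3 + k4).
x=0.000000, y=0.920000:
  k1 = f(0.000000, 0.920000) = -1.140800
  k2 = f(0.075000, 0.834440) = -0.959776
  k3 = f(0.075000, 0.848017) = -0.976611
  k4 = f(0.150000, 0.773508) = -0.809712
  y ← 0.920000 + (0.15/6)·(k1 + 2k2 + 2k3 + k4) = 0.774418
x=0.150000, y=0.774418:
  k1 = f(0.150000, 0.774418) = -0.810840
  k2 = f(0.225000, 0.713605) = -0.661764
  k3 = f(0.225000, 0.724786) = -0.675628
  k4 = f(0.300000, 0.673074) = -0.539091
  y ← 0.774418 + (0.15/6)·(k1 + 2k2 + 2k3 + k4) = 0.673800
y(0.3) ≈ 0.6738

0.6738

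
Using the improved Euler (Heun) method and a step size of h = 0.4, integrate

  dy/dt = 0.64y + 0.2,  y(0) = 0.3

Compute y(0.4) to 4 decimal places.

0.4769

Heun: k1 = f(t_n, y_n); k2 = f(t_n + h, y_n + h·k1); y_{n+1} = y_n + (h/2)·(k1 + k2).
t=0.000000, y=0.300000:
  k1 = f(0.000000, 0.300000) = 0.392000
  k2 = f(0.400000, 0.456800) = 0.492352
  y ← 0.300000 + (0.4/2)·(0.392000 + 0.492352) = 0.476870
y(0.4) ≈ 0.4769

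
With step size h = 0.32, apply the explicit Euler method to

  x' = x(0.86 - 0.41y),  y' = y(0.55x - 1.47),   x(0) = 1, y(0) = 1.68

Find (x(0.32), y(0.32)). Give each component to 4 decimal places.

1.0548, 1.1854

Euler on (x,y): x_{n+1} = x_n + h·x', y_{n+1} = y_n + h·y'.
0.000000: (1.000000, 1.680000); f=(0.171200, -1.545600) → (1.054784, 1.185408)
(x(0.32), y(0.32)) ≈ (1.0548, 1.1854)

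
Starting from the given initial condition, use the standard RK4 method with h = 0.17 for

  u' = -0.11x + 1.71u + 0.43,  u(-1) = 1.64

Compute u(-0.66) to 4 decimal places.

RK4: k1 = f(x_n, u_n); k2 = f(x_n + h/2, u_n + (h/2)·k1); k3 = f(x_n + h/2, u_n + (h/2)·k2); k4 = f(x_n + h, u_n + h·k3); u_{n+1} = u_n + (h/6)·(k1 + 2k2 + 2k3 + k4).
x=-1.000000, u=1.640000:
  k1 = f(-1.000000, 1.640000) = 3.344400
  k2 = f(-0.915000, 1.924274) = 3.821159
  k3 = f(-0.915000, 1.964798) = 3.890455
  k4 = f(-0.830000, 2.301377) = 4.456655
  u ← 1.640000 + (0.17/6)·(k1 + 2k2 + 2k3 + k4) = 2.298021
x=-0.830000, u=2.298021:
  k1 = f(-0.830000, 2.298021) = 4.450917
  k2 = f(-0.745000, 2.676349) = 5.088507
  k3 = f(-0.745000, 2.730544) = 5.181181
  k4 = f(-0.660000, 3.178822) = 5.938386
  u ← 2.298021 + (0.17/6)·(k1 + 2k2 + 2k3 + k4) = 3.174334
u(-0.66) ≈ 3.1743

3.1743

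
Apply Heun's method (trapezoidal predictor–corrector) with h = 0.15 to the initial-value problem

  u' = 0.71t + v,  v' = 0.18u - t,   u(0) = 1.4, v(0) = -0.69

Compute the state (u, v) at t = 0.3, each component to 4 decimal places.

1.2325, -0.6644

Heun on (u,v): k1 = f(t_n, state_n); k2 = f(t_n + h, state_n + h·k1); state_{n+1} = state_n + (h/2)·(k1 + k2).
0.000000: (1.400000, -0.690000)
  k1 = (-0.690000, 0.252000)
  predictor → (1.296500, -0.652200)
  k2 = (-0.545700, 0.083370)
  → (1.307322, -0.664847)
0.150000: (1.307322, -0.664847)
  k1 = (-0.558347, 0.085318)
  predictor → (1.223570, -0.652050)
  k2 = (-0.439050, -0.079757)
  → (1.232518, -0.664430)
(u(0.3), v(0.3)) ≈ (1.2325, -0.6644)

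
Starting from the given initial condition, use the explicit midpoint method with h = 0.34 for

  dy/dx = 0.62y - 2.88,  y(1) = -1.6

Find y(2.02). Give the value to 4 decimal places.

-7.0620

Midpoint: k1 = f(x_n, y_n); k2 = f(x_n + h/2, y_n + (h/2)·k1); y_{n+1} = y_n + h·k2.
x=1.000000, y=-1.600000:
  k1 = f(1.000000, -1.600000) = -3.872000
  k2 = f(1.170000, -2.258240) = -4.280109
  y ← -1.600000 + 0.34·(-4.280109) = -3.055237
x=1.340000, y=-3.055237:
  k1 = f(1.340000, -3.055237) = -4.774247
  k2 = f(1.510000, -3.866859) = -5.277453
  y ← -3.055237 + 0.34·(-5.277453) = -4.849571
x=1.680000, y=-4.849571:
  k1 = f(1.680000, -4.849571) = -5.886734
  k2 = f(1.850000, -5.850316) = -6.507196
  y ← -4.849571 + 0.34·(-6.507196) = -7.062017
y(2.02) ≈ -7.0620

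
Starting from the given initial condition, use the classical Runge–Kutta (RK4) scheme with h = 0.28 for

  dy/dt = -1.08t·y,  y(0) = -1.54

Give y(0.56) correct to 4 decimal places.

-1.3001

RK4: k1 = f(t_n, y_n); k2 = f(t_n + h/2, y_n + (h/2)·k1); k3 = f(t_n + h/2, y_n + (h/2)·k2); k4 = f(t_n + h, y_n + h·k3); y_{n+1} = y_n + (h/6)·(k1 + 2k2 + 2k3 + k4).
t=0.000000, y=-1.540000:
  k1 = f(0.000000, -1.540000) = 0.000000
  k2 = f(0.140000, -1.540000) = 0.232848
  k3 = f(0.140000, -1.507401) = 0.227919
  k4 = f(0.280000, -1.476183) = 0.446398
  y ← -1.540000 + (0.28/6)·(k1 + 2k2 + 2k3 + k4) = -1.476163
t=0.280000, y=-1.476163:
  k1 = f(0.280000, -1.476163) = 0.446392
  k2 = f(0.420000, -1.413668) = 0.641240
  k3 = f(0.420000, -1.386390) = 0.628866
  k4 = f(0.560000, -1.300081) = 0.786289
  y ← -1.476163 + (0.28/6)·(k1 + 2k2 + 2k3 + k4) = -1.300095
y(0.56) ≈ -1.3001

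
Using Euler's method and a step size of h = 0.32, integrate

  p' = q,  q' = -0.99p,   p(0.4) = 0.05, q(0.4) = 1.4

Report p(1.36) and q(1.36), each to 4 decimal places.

1.3334, 0.9283

Euler on (p,q): p_{n+1} = p_n + h·p', q_{n+1} = q_n + h·q'.
0.400000: (0.050000, 1.400000); f=(1.400000, -0.049500) → (0.498000, 1.384160)
0.720000: (0.498000, 1.384160); f=(1.384160, -0.493020) → (0.940931, 1.226394)
1.040000: (0.940931, 1.226394); f=(1.226394, -0.931522) → (1.333377, 0.928307)
(p(1.36), q(1.36)) ≈ (1.3334, 0.9283)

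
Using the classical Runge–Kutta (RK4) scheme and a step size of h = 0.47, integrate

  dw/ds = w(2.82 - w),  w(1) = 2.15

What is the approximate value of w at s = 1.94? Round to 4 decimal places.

2.7524

RK4: k1 = f(s_n, w_n); k2 = f(s_n + h/2, w_n + (h/2)·k1); k3 = f(s_n + h/2, w_n + (h/2)·k2); k4 = f(s_n + h, w_n + h·k3); w_{n+1} = w_n + (h/6)·(k1 + 2k2 + 2k3 + k4).
s=1.000000, w=2.150000:
  k1 = f(1.000000, 2.150000) = 1.440500
  k2 = f(1.235000, 2.488517) = 0.824900
  k3 = f(1.235000, 2.343852) = 1.116021
  k4 = f(1.470000, 2.674530) = 0.389064
  w ← 2.150000 + (0.47/6)·(k1 + 2k2 + 2k3 + k4) = 2.597394
s=1.470000, w=2.597394:
  k1 = f(1.470000, 2.597394) = 0.578197
  k2 = f(1.705000, 2.733270) = 0.237057
  k3 = f(1.705000, 2.653102) = 0.442798
  k4 = f(1.940000, 2.805508) = 0.040656
  w ← 2.597394 + (0.47/6)·(k1 + 2k2 + 2k3 + k4) = 2.752381
w(1.94) ≈ 2.7524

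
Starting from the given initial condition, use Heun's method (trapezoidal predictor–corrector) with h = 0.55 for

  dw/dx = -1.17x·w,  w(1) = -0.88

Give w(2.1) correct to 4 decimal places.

Heun: k1 = f(x_n, w_n); k2 = f(x_n + h, w_n + h·k1); w_{n+1} = w_n + (h/2)·(k1 + k2).
x=1.000000, w=-0.880000:
  k1 = f(1.000000, -0.880000) = 1.029600
  k2 = f(1.550000, -0.313720) = 0.568931
  w ← -0.880000 + (0.55/2)·(1.029600 + 0.568931) = -0.440404
x=1.550000, w=-0.440404:
  k1 = f(1.550000, -0.440404) = 0.798672
  k2 = f(2.100000, -0.001134) = 0.002786
  w ← -0.440404 + (0.55/2)·(0.798672 + 0.002786) = -0.220003
w(2.1) ≈ -0.2200

-0.2200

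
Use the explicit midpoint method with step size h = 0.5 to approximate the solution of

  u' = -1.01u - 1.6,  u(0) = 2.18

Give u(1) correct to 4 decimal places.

-0.1255

Midpoint: k1 = f(x_n, u_n); k2 = f(x_n + h/2, u_n + (h/2)·k1); u_{n+1} = u_n + h·k2.
x=0.000000, u=2.180000:
  k1 = f(0.000000, 2.180000) = -3.801800
  k2 = f(0.250000, 1.229550) = -2.841846
  u ← 2.180000 + 0.5·(-2.841846) = 0.759077
x=0.500000, u=0.759077:
  k1 = f(0.500000, 0.759077) = -2.366668
  k2 = f(0.750000, 0.167410) = -1.769084
  u ← 0.759077 + 0.5·(-1.769084) = -0.125465
u(1) ≈ -0.1255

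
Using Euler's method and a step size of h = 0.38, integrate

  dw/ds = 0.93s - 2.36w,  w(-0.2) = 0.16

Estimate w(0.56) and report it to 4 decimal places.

Euler: w_{n+1} = w_n + h·f(s_n, w_n).
s=-0.200000, w=0.160000: f=-0.563600 → w ← 0.160000 + 0.38·(-0.563600) = -0.054168
s=0.180000, w=-0.054168: f=0.295236 → w ← -0.054168 + 0.38·0.295236 = 0.058022
w(0.56) ≈ 0.0580

0.0580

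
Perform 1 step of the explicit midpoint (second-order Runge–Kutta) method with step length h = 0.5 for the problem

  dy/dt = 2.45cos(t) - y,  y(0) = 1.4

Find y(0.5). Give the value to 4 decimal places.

1.7557

Midpoint: k1 = f(t_n, y_n); k2 = f(t_n + h/2, y_n + (h/2)·k1); y_{n+1} = y_n + h·k2.
t=0.000000, y=1.400000:
  k1 = f(0.000000, 1.400000) = 1.050000
  k2 = f(0.250000, 1.662500) = 0.711335
  y ← 1.400000 + 0.5·0.711335 = 1.755668
y(0.5) ≈ 1.7557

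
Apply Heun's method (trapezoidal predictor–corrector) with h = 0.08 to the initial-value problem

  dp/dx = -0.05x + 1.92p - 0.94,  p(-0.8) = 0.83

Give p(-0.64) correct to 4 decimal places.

Heun: k1 = f(x_n, p_n); k2 = f(x_n + h, p_n + h·k1); p_{n+1} = p_n + (h/2)·(k1 + k2).
x=-0.800000, p=0.830000:
  k1 = f(-0.800000, 0.830000) = 0.693600
  k2 = f(-0.720000, 0.885488) = 0.796137
  p ← 0.830000 + (0.08/2)·(0.693600 + 0.796137) = 0.889589
x=-0.720000, p=0.889589:
  k1 = f(-0.720000, 0.889589) = 0.804012
  k2 = f(-0.640000, 0.953910) = 0.923508
  p ← 0.889589 + (0.08/2)·(0.804012 + 0.923508) = 0.958690
p(-0.64) ≈ 0.9587

0.9587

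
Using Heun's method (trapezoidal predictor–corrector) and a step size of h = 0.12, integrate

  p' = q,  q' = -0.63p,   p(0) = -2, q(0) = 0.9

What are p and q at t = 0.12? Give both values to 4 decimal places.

-1.8829, 1.0471

Heun on (p,q): k1 = f(t_n, state_n); k2 = f(t_n + h, state_n + h·k1); state_{n+1} = state_n + (h/2)·(k1 + k2).
0.000000: (-2.000000, 0.900000)
  k1 = (0.900000, 1.260000)
  predictor → (-1.892000, 1.051200)
  k2 = (1.051200, 1.191960)
  → (-1.882928, 1.047118)
(p(0.12), q(0.12)) ≈ (-1.8829, 1.0471)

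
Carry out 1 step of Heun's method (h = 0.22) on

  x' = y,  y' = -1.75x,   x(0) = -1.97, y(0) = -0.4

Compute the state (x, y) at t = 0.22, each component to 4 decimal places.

Heun on (x,y): k1 = f(t_n, state_n); k2 = f(t_n + h, state_n + h·k1); state_{n+1} = state_n + (h/2)·(k1 + k2).
0.000000: (-1.970000, -0.400000)
  k1 = (-0.400000, 3.447500)
  predictor → (-2.058000, 0.358450)
  k2 = (0.358450, 3.601500)
  → (-1.974571, 0.375390)
(x(0.22), y(0.22)) ≈ (-1.9746, 0.3754)

-1.9746, 0.3754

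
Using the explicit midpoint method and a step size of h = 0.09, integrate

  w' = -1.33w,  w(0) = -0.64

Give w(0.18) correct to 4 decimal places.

-0.5041

Midpoint: k1 = f(t_n, w_n); k2 = f(t_n + h/2, w_n + (h/2)·k1); w_{n+1} = w_n + h·k2.
t=0.000000, w=-0.640000:
  k1 = f(0.000000, -0.640000) = 0.851200
  k2 = f(0.045000, -0.601696) = 0.800256
  w ← -0.640000 + 0.09·0.800256 = -0.567977
t=0.090000, w=-0.567977:
  k1 = f(0.090000, -0.567977) = 0.755409
  k2 = f(0.135000, -0.533984) = 0.710198
  w ← -0.567977 + 0.09·0.710198 = -0.504059
w(0.18) ≈ -0.5041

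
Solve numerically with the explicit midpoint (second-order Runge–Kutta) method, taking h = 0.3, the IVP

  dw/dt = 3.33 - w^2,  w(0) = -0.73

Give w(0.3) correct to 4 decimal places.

Midpoint: k1 = f(t_n, w_n); k2 = f(t_n + h/2, w_n + (h/2)·k1); w_{n+1} = w_n + h·k2.
t=0.000000, w=-0.730000:
  k1 = f(0.000000, -0.730000) = 2.797100
  k2 = f(0.150000, -0.310435) = 3.233630
  w ← -0.730000 + 0.3·3.233630 = 0.240089
w(0.3) ≈ 0.2401

0.2401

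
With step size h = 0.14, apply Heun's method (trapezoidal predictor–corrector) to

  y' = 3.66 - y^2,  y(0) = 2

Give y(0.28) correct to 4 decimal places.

Heun: k1 = f(t_n, y_n); k2 = f(t_n + h, y_n + h·k1); y_{n+1} = y_n + (h/2)·(k1 + k2).
t=0.000000, y=2.000000:
  k1 = f(0.000000, 2.000000) = -0.340000
  k2 = f(0.140000, 1.952400) = -0.151866
  y ← 2.000000 + (0.14/2)·(-0.340000 + (-0.151866)) = 1.965569
t=0.140000, y=1.965569:
  k1 = f(0.140000, 1.965569) = -0.203463
  k2 = f(0.280000, 1.937085) = -0.092297
  y ← 1.965569 + (0.14/2)·(-0.203463 + (-0.092297)) = 1.944866
y(0.28) ≈ 1.9449

1.9449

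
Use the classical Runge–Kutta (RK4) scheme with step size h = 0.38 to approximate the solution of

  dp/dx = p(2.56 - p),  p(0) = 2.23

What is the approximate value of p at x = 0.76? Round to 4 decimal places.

RK4: k1 = f(x_n, p_n); k2 = f(x_n + h/2, p_n + (h/2)·k1); k3 = f(x_n + h/2, p_n + (h/2)·k2); k4 = f(x_n + h, p_n + h·k3); p_{n+1} = p_n + (h/6)·(k1 + 2k2 + 2k3 + k4).
x=0.000000, p=2.230000:
  k1 = f(0.000000, 2.230000) = 0.735900
  k2 = f(0.190000, 2.369821) = 0.450690
  k3 = f(0.190000, 2.315631) = 0.565868
  k4 = f(0.380000, 2.445030) = 0.281105
  p ← 2.230000 + (0.38/6)·(k1 + 2k2 + 2k3 + k4) = 2.423174
x=0.380000, p=2.423174:
  k1 = f(0.380000, 2.423174) = 0.331552
  k2 = f(0.570000, 2.486169) = 0.183556
  k3 = f(0.570000, 2.458050) = 0.250598
  k4 = f(0.760000, 2.518402) = 0.104761
  p ← 2.423174 + (0.38/6)·(k1 + 2k2 + 2k3 + k4) = 2.505800
p(0.76) ≈ 2.5058

2.5058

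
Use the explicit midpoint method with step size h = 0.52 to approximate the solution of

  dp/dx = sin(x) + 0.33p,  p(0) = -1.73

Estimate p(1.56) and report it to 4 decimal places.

-1.7006

Midpoint: k1 = f(x_n, p_n); k2 = f(x_n + h/2, p_n + (h/2)·k1); p_{n+1} = p_n + h·k2.
x=0.000000, p=-1.730000:
  k1 = f(0.000000, -1.730000) = -0.570900
  k2 = f(0.260000, -1.878434) = -0.362803
  p ← -1.730000 + 0.52·(-0.362803) = -1.918657
x=0.520000, p=-1.918657:
  k1 = f(0.520000, -1.918657) = -0.136277
  k2 = f(0.780000, -1.954089) = 0.058430
  p ← -1.918657 + 0.52·0.058430 = -1.888274
x=1.040000, p=-1.888274:
  k1 = f(1.040000, -1.888274) = 0.239274
  k2 = f(1.300000, -1.826063) = 0.360958
  p ← -1.888274 + 0.52·0.360958 = -1.700576
p(1.56) ≈ -1.7006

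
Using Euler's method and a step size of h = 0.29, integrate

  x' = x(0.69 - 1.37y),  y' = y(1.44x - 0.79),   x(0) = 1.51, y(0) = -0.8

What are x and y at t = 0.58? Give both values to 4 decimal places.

Euler on (x,y): x_{n+1} = x_n + h·x', y_{n+1} = y_n + h·y'.
0.000000: (1.510000, -0.800000); f=(2.696860, -1.107520) → (2.292089, -1.121181)
0.290000: (2.292089, -1.121181); f=(5.102232, -2.814846) → (3.771737, -1.937486)
(x(0.58), y(0.58)) ≈ (3.7717, -1.9375)

3.7717, -1.9375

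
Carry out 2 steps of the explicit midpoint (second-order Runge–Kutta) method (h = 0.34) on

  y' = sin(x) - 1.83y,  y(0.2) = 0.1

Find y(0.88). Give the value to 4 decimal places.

Midpoint: k1 = f(x_n, y_n); k2 = f(x_n + h/2, y_n + (h/2)·k1); y_{n+1} = y_n + h·k2.
x=0.200000, y=0.100000:
  k1 = f(0.200000, 0.100000) = 0.015669
  k2 = f(0.370000, 0.102664) = 0.173741
  y ← 0.100000 + 0.34·0.173741 = 0.159072
x=0.540000, y=0.159072:
  k1 = f(0.540000, 0.159072) = 0.223035
  k2 = f(0.710000, 0.196988) = 0.291346
  y ← 0.159072 + 0.34·0.291346 = 0.258130
y(0.88) ≈ 0.2581

0.2581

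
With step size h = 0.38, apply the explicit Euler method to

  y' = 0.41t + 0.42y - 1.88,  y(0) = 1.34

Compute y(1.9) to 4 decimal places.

-1.4052

Euler: y_{n+1} = y_n + h·f(t_n, y_n).
t=0.000000, y=1.340000: f=-1.317200 → y ← 1.340000 + 0.38·(-1.317200) = 0.839464
t=0.380000, y=0.839464: f=-1.371625 → y ← 0.839464 + 0.38·(-1.371625) = 0.318246
t=0.760000, y=0.318246: f=-1.434736 → y ← 0.318246 + 0.38·(-1.434736) = -0.226953
t=1.140000, y=-0.226953: f=-1.507920 → y ← -0.226953 + 0.38·(-1.507920) = -0.799963
t=1.520000, y=-0.799963: f=-1.592785 → y ← -0.799963 + 0.38·(-1.592785) = -1.405221
y(1.9) ≈ -1.4052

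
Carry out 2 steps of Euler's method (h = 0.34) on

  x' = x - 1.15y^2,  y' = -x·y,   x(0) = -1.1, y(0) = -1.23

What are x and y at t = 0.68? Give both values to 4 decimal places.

Euler on (x,y): x_{n+1} = x_n + h·x', y_{n+1} = y_n + h·y'.
0.000000: (-1.100000, -1.230000); f=(-2.839835, -1.353000) → (-2.065544, -1.690020)
0.340000: (-2.065544, -1.690020); f=(-5.350137, -3.490811) → (-3.884590, -2.876896)
(x(0.68), y(0.68)) ≈ (-3.8846, -2.8769)

-3.8846, -2.8769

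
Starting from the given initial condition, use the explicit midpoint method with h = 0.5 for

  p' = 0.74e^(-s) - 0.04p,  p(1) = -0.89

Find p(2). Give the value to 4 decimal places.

-0.6891

Midpoint: k1 = f(s_n, p_n); k2 = f(s_n + h/2, p_n + (h/2)·k1); p_{n+1} = p_n + h·k2.
s=1.000000, p=-0.890000:
  k1 = f(1.000000, -0.890000) = 0.307831
  k2 = f(1.250000, -0.813042) = 0.244535
  p ← -0.890000 + 0.5·0.244535 = -0.767732
s=1.500000, p=-0.767732:
  k1 = f(1.500000, -0.767732) = 0.195826
  k2 = f(1.750000, -0.718776) = 0.157344
  p ← -0.767732 + 0.5·0.157344 = -0.689061
p(2) ≈ -0.6891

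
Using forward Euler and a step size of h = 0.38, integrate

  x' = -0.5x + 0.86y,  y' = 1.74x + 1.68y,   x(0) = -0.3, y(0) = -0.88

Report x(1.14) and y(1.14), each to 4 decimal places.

-1.7751, -5.6161

Euler on (x,y): x_{n+1} = x_n + h·x', y_{n+1} = y_n + h·y'.
0.000000: (-0.300000, -0.880000); f=(-0.606800, -2.000400) → (-0.530584, -1.640152)
0.380000: (-0.530584, -1.640152); f=(-1.145239, -3.678672) → (-0.965775, -3.038047)
0.760000: (-0.965775, -3.038047); f=(-2.129833, -6.784367) → (-1.775111, -5.616107)
(x(1.14), y(1.14)) ≈ (-1.7751, -5.6161)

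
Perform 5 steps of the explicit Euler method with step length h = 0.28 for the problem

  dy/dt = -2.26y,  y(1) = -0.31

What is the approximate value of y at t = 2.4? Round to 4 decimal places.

Euler: y_{n+1} = y_n + h·f(t_n, y_n).
t=1.000000, y=-0.310000: f=0.700600 → y ← -0.310000 + 0.28·0.700600 = -0.113832
t=1.280000, y=-0.113832: f=0.257260 → y ← -0.113832 + 0.28·0.257260 = -0.041799
t=1.560000, y=-0.041799: f=0.094466 → y ← -0.041799 + 0.28·0.094466 = -0.015349
t=1.840000, y=-0.015349: f=0.034688 → y ← -0.015349 + 0.28·0.034688 = -0.005636
t=2.120000, y=-0.005636: f=0.012737 → y ← -0.005636 + 0.28·0.012737 = -0.002070
y(2.4) ≈ -0.0021

-0.0021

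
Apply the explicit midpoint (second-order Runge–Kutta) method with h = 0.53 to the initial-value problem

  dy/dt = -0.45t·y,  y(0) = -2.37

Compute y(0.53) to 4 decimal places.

Midpoint: k1 = f(t_n, y_n); k2 = f(t_n + h/2, y_n + (h/2)·k1); y_{n+1} = y_n + h·k2.
t=0.000000, y=-2.370000:
  k1 = f(0.000000, -2.370000) = 0.000000
  k2 = f(0.265000, -2.370000) = 0.282623
  y ← -2.370000 + 0.53·0.282623 = -2.220210
y(0.53) ≈ -2.2202

-2.2202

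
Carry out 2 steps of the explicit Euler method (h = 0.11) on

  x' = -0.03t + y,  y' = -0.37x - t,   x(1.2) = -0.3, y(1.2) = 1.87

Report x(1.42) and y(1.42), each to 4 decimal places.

0.0899, 1.6101

Euler on (x,y): x_{n+1} = x_n + h·x', y_{n+1} = y_n + h·y'.
1.200000: (-0.300000, 1.870000); f=(1.834000, -1.089000) → (-0.098260, 1.750210)
1.310000: (-0.098260, 1.750210); f=(1.710910, -1.273644) → (0.089940, 1.610109)
(x(1.42), y(1.42)) ≈ (0.0899, 1.6101)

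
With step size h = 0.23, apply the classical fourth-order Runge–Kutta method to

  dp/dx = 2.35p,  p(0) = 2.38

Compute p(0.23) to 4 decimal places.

RK4: k1 = f(x_n, p_n); k2 = f(x_n + h/2, p_n + (h/2)·k1); k3 = f(x_n + h/2, p_n + (h/2)·k2); k4 = f(x_n + h, p_n + h·k3); p_{n+1} = p_n + (h/6)·(k1 + 2k2 + 2k3 + k4).
x=0.000000, p=2.380000:
  k1 = f(0.000000, 2.380000) = 5.593000
  k2 = f(0.115000, 3.023195) = 7.104508
  k3 = f(0.115000, 3.197018) = 7.512993
  k4 = f(0.230000, 4.107988) = 9.653773
  p ← 2.380000 + (0.23/6)·(k1 + 2k2 + 2k3 + k4) = 4.085135
p(0.23) ≈ 4.0851

4.0851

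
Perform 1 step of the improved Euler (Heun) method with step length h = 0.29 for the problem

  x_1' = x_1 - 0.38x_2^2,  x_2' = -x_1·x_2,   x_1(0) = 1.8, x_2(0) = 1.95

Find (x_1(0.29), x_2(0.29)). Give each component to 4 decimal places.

2.0795, 1.1839

Heun on (x_1,x_2): k1 = f(s_n, state_n); k2 = f(s_n + h, state_n + h·k1); state_{n+1} = state_n + (h/2)·(k1 + k2).
0.000000: (1.800000, 1.950000)
  k1 = (0.355050, -3.510000)
  predictor → (1.902964, 0.932100)
  k2 = (1.572817, -1.773753)
  → (2.079541, 1.183856)
(x_1(0.29), x_2(0.29)) ≈ (2.0795, 1.1839)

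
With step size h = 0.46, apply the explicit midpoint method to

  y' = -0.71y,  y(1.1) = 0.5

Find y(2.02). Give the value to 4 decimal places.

0.2641

Midpoint: k1 = f(t_n, y_n); k2 = f(t_n + h/2, y_n + (h/2)·k1); y_{n+1} = y_n + h·k2.
t=1.100000, y=0.500000:
  k1 = f(1.100000, 0.500000) = -0.355000
  k2 = f(1.330000, 0.418350) = -0.297028
  y ← 0.500000 + 0.46·(-0.297028) = 0.363367
t=1.560000, y=0.363367:
  k1 = f(1.560000, 0.363367) = -0.257990
  k2 = f(1.790000, 0.304029) = -0.215861
  y ← 0.363367 + 0.46·(-0.215861) = 0.264071
y(2.02) ≈ 0.2641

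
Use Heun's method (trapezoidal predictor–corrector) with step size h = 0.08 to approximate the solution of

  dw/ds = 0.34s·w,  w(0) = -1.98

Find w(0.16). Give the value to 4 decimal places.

Heun: k1 = f(s_n, w_n); k2 = f(s_n + h, w_n + h·k1); w_{n+1} = w_n + (h/2)·(k1 + k2).
s=0.000000, w=-1.980000:
  k1 = f(0.000000, -1.980000) = 0.000000
  k2 = f(0.080000, -1.980000) = -0.053856
  w ← -1.980000 + (0.08/2)·(0.000000 + (-0.053856)) = -1.982154
s=0.080000, w=-1.982154:
  k1 = f(0.080000, -1.982154) = -0.053915
  k2 = f(0.160000, -1.986467) = -0.108064
  w ← -1.982154 + (0.08/2)·(-0.053915 + (-0.108064)) = -1.988633
w(0.16) ≈ -1.9886

-1.9886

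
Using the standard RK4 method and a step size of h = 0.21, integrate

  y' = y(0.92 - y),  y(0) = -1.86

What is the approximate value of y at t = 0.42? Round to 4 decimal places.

-27.1786

RK4: k1 = f(t_n, y_n); k2 = f(t_n + h/2, y_n + (h/2)·k1); k3 = f(t_n + h/2, y_n + (h/2)·k2); k4 = f(t_n + h, y_n + h·k3); y_{n+1} = y_n + (h/6)·(k1 + 2k2 + 2k3 + k4).
t=0.000000, y=-1.860000:
  k1 = f(0.000000, -1.860000) = -5.170800
  k2 = f(0.105000, -2.402934) = -7.984791
  k3 = f(0.105000, -2.698403) = -9.763910
  k4 = f(0.210000, -3.910421) = -18.888980
  y ← -1.860000 + (0.21/6)·(k1 + 2k2 + 2k3 + k4) = -3.944501
t=0.210000, y=-3.944501:
  k1 = f(0.210000, -3.944501) = -19.188032
  k2 = f(0.315000, -5.959245) = -40.995104
  k3 = f(0.315000, -8.248987) = -75.634859
  k4 = f(0.420000, -19.827822) = -411.384116
  y ← -3.944501 + (0.21/6)·(k1 + 2k2 + 2k3 + k4) = -27.178624
y(0.42) ≈ -27.1786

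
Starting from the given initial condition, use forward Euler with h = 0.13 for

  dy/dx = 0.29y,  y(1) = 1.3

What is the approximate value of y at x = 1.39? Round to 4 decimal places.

1.4526

Euler: y_{n+1} = y_n + h·f(x_n, y_n).
x=1.000000, y=1.300000: f=0.377000 → y ← 1.300000 + 0.13·0.377000 = 1.349010
x=1.130000, y=1.349010: f=0.391213 → y ← 1.349010 + 0.13·0.391213 = 1.399868
x=1.260000, y=1.399868: f=0.405962 → y ← 1.399868 + 0.13·0.405962 = 1.452643
y(1.39) ≈ 1.4526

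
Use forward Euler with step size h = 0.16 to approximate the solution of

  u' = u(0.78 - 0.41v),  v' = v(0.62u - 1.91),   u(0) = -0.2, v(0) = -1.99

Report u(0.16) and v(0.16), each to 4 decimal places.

-0.2511, -1.3424

Euler on (u,v): u_{n+1} = u_n + h·u', v_{n+1} = v_n + h·v'.
0.000000: (-0.200000, -1.990000); f=(-0.319180, 4.047660) → (-0.251069, -1.342374)
(u(0.16), v(0.16)) ≈ (-0.2511, -1.3424)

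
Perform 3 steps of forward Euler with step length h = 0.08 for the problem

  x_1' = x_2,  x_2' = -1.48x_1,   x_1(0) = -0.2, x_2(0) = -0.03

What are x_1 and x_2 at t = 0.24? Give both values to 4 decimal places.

Euler on (x_1,x_2): x_1_{n+1} = x_1_n + h·x_1', x_2_{n+1} = x_2_n + h·x_2'.
0.000000: (-0.200000, -0.030000); f=(-0.030000, 0.296000) → (-0.202400, -0.006320)
0.080000: (-0.202400, -0.006320); f=(-0.006320, 0.299552) → (-0.202906, 0.017644)
0.160000: (-0.202906, 0.017644); f=(0.017644, 0.300300) → (-0.201494, 0.041668)
(x_1(0.24), x_2(0.24)) ≈ (-0.2015, 0.0417)

-0.2015, 0.0417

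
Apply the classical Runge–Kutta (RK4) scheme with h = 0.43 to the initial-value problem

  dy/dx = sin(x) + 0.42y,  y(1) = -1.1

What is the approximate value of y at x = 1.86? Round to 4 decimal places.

-0.5881

RK4: k1 = f(x_n, y_n); k2 = f(x_n + h/2, y_n + (h/2)·k1); k3 = f(x_n + h/2, y_n + (h/2)·k2); k4 = f(x_n + h, y_n + h·k3); y_{n+1} = y_n + (h/6)·(k1 + 2k2 + 2k3 + k4).
x=1.000000, y=-1.100000:
  k1 = f(1.000000, -1.100000) = 0.379471
  k2 = f(1.215000, -1.018414) = 0.509636
  k3 = f(1.215000, -0.990428) = 0.521389
  k4 = f(1.430000, -0.875803) = 0.622268
  y ← -1.100000 + (0.43/6)·(k1 + 2k2 + 2k3 + k4) = -0.880428
x=1.430000, y=-0.880428:
  k1 = f(1.430000, -0.880428) = 0.620325
  k2 = f(1.645000, -0.747059) = 0.683484
  k3 = f(1.645000, -0.733480) = 0.689187
  k4 = f(1.860000, -0.584078) = 0.713158
  y ← -0.880428 + (0.43/6)·(k1 + 2k2 + 2k3 + k4) = -0.588113
y(1.86) ≈ -0.5881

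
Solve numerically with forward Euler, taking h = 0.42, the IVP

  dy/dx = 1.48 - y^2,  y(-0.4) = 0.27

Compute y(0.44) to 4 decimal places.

1.1712

Euler: y_{n+1} = y_n + h·f(x_n, y_n).
x=-0.400000, y=0.270000: f=1.407100 → y ← 0.270000 + 0.42·1.407100 = 0.860982
x=0.020000, y=0.860982: f=0.738710 → y ← 0.860982 + 0.42·0.738710 = 1.171240
y(0.44) ≈ 1.1712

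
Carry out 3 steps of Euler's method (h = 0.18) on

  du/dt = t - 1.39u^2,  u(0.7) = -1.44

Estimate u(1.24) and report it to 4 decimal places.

-3.9065

Euler: u_{n+1} = u_n + h·f(t_n, u_n).
t=0.700000, u=-1.440000: f=-2.182304 → u ← -1.440000 + 0.18·(-2.182304) = -1.832815
t=0.880000, u=-1.832815: f=-3.789302 → u ← -1.832815 + 0.18·(-3.789302) = -2.514889
t=1.060000, u=-2.514889: f=-7.731287 → u ← -2.514889 + 0.18·(-7.731287) = -3.906521
u(1.24) ≈ -3.9065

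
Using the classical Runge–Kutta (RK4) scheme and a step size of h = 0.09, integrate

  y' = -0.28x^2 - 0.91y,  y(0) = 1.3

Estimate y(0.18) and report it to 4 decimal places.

1.1031

RK4: k1 = f(x_n, y_n); k2 = f(x_n + h/2, y_n + (h/2)·k1); k3 = f(x_n + h/2, y_n + (h/2)·k2); k4 = f(x_n + h, y_n + h·k3); y_{n+1} = y_n + (h/6)·(k1 + 2k2 + 2k3 + k4).
x=0.000000, y=1.300000:
  k1 = f(0.000000, 1.300000) = -1.183000
  k2 = f(0.045000, 1.246765) = -1.135123
  k3 = f(0.045000, 1.248919) = -1.137084
  k4 = f(0.090000, 1.197662) = -1.092141
  y ← 1.300000 + (0.09/6)·(k1 + 2k2 + 2k3 + k4) = 1.197707
x=0.090000, y=1.197707:
  k1 = f(0.090000, 1.197707) = -1.092181
  k2 = f(0.135000, 1.148559) = -1.050291
  k3 = f(0.135000, 1.150444) = -1.052007
  k4 = f(0.180000, 1.103026) = -1.012826
  y ← 1.197707 + (0.09/6)·(k1 + 2k2 + 2k3 + k4) = 1.103063
y(0.18) ≈ 1.1031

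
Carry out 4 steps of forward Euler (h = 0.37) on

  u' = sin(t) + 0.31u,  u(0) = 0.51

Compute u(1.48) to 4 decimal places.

1.5632

Euler: u_{n+1} = u_n + h·f(t_n, u_n).
t=0.000000, u=0.510000: f=0.158100 → u ← 0.510000 + 0.37·0.158100 = 0.568497
t=0.370000, u=0.568497: f=0.537850 → u ← 0.568497 + 0.37·0.537850 = 0.767501
t=0.740000, u=0.767501: f=0.912213 → u ← 0.767501 + 0.37·0.912213 = 1.105020
t=1.110000, u=1.105020: f=1.238255 → u ← 1.105020 + 0.37·1.238255 = 1.563175
u(1.48) ≈ 1.5632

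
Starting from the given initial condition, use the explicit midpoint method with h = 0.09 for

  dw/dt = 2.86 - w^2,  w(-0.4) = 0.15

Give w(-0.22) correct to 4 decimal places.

Midpoint: k1 = f(t_n, w_n); k2 = f(t_n + h/2, w_n + (h/2)·k1); w_{n+1} = w_n + h·k2.
t=-0.400000, w=0.150000:
  k1 = f(-0.400000, 0.150000) = 2.837500
  k2 = f(-0.355000, 0.277687) = 2.782890
  w ← 0.150000 + 0.09·2.782890 = 0.400460
t=-0.310000, w=0.400460:
  k1 = f(-0.310000, 0.400460) = 2.699632
  k2 = f(-0.265000, 0.521943) = 2.587575
  w ← 0.400460 + 0.09·2.587575 = 0.633342
w(-0.22) ≈ 0.6333

0.6333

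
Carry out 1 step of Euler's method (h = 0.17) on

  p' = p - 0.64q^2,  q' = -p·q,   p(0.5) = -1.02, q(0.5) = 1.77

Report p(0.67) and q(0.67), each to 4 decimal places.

-1.5343, 2.0769

Euler on (p,q): p_{n+1} = p_n + h·p', q_{n+1} = q_n + h·q'.
0.500000: (-1.020000, 1.770000); f=(-3.025056, 1.805400) → (-1.534260, 2.076918)
(p(0.67), q(0.67)) ≈ (-1.5343, 2.0769)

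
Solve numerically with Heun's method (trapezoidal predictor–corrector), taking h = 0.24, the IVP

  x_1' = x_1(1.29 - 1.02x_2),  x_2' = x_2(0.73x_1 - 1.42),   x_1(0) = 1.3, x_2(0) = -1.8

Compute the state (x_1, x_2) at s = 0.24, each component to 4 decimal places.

Heun on (x_1,x_2): k1 = f(s_n, state_n); k2 = f(s_n + h, state_n + h·k1); state_{n+1} = state_n + (h/2)·(k1 + k2).
0.000000: (1.300000, -1.800000)
  k1 = (4.063800, 0.847800)
  predictor → (2.275312, -1.596528)
  k2 = (6.640404, -0.384728)
  → (2.584504, -1.744431)
(x_1(0.24), x_2(0.24)) ≈ (2.5845, -1.7444)

2.5845, -1.7444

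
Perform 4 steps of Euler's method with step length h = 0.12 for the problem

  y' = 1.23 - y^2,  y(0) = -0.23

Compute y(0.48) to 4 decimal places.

0.3477

Euler: y_{n+1} = y_n + h·f(t_n, y_n).
t=0.000000, y=-0.230000: f=1.177100 → y ← -0.230000 + 0.12·1.177100 = -0.088748
t=0.120000, y=-0.088748: f=1.222124 → y ← -0.088748 + 0.12·1.222124 = 0.057907
t=0.240000, y=0.057907: f=1.226647 → y ← 0.057907 + 0.12·1.226647 = 0.205104
t=0.360000, y=0.205104: f=1.187932 → y ← 0.205104 + 0.12·1.187932 = 0.347656
y(0.48) ≈ 0.3477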